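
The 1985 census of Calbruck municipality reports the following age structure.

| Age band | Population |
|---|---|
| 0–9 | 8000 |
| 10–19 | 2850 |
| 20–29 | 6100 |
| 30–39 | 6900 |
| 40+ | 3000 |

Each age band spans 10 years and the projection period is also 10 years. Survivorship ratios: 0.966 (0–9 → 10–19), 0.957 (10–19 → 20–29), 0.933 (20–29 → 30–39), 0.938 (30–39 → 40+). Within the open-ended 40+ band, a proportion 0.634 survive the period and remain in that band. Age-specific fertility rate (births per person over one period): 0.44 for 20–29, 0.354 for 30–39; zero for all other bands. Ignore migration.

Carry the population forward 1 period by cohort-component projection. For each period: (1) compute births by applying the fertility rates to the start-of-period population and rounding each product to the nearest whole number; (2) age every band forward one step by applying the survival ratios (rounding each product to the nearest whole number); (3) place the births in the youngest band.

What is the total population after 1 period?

— Period 1 —
Births: 6100 × 0.44 = 2684, 6900 × 0.354 = 2443 ⇒ total 5127
10–19: 8000 × 0.966 = 7728
20–29: 2850 × 0.957 = 2727
30–39: 6100 × 0.933 = 5691
40+: 6900 × 0.938 + 3000 × 0.634 = 6472 + 1902 = 8374
End of period: [5127, 7728, 2727, 5691, 8374]
Total after period 1: 5127 + 7728 + 2727 + 5691 + 8374 = 29647

29647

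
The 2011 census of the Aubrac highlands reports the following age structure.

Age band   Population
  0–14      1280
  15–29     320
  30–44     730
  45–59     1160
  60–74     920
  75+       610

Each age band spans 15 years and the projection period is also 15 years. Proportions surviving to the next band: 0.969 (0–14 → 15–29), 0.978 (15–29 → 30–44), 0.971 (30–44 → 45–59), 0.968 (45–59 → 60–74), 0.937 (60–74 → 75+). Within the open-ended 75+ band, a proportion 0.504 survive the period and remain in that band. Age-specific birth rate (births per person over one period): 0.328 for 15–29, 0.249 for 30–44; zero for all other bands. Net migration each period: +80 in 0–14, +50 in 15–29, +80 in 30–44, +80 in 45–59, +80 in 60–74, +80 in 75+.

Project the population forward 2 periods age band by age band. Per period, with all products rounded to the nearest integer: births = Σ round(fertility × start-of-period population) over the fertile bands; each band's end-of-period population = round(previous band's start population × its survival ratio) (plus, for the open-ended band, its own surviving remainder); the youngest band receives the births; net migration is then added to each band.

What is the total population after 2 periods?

5491

— Period 1 —
Births: 320 * 0.328 = 105 ; 730 * 0.249 = 182 → total 287
15–29: 1280 * 0.969 = 1240
30–44: 320 * 0.978 = 313
45–59: 730 * 0.971 = 709
60–74: 1160 * 0.968 = 1123
75+: 920 * 0.937 + 610 * 0.504 = 862 + 307 = 1169
Net migration: 0–14 + 80 → 367; 15–29 + 50 → 1290; 30–44 + 80 → 393; 45–59 + 80 → 789; 60–74 + 80 → 1203; 75+ + 80 → 1249
→ [367, 1290, 393, 789, 1203, 1249]
— Period 2 —
Births: 1290 * 0.328 = 423 ; 393 * 0.249 = 98 → total 521
15–29: 367 * 0.969 = 356
30–44: 1290 * 0.978 = 1262
45–59: 393 * 0.971 = 382
60–74: 789 * 0.968 = 764
75+: 1203 * 0.937 + 1249 * 0.504 = 1127 + 629 = 1756
Net migration: 0–14 + 80 → 601; 15–29 + 50 → 406; 30–44 + 80 → 1342; 45–59 + 80 → 462; 60–74 + 80 → 844; 75+ + 80 → 1836
→ [601, 406, 1342, 462, 844, 1836]
Total after period 2: 601 + 406 + 1342 + 462 + 844 + 1836 = 5491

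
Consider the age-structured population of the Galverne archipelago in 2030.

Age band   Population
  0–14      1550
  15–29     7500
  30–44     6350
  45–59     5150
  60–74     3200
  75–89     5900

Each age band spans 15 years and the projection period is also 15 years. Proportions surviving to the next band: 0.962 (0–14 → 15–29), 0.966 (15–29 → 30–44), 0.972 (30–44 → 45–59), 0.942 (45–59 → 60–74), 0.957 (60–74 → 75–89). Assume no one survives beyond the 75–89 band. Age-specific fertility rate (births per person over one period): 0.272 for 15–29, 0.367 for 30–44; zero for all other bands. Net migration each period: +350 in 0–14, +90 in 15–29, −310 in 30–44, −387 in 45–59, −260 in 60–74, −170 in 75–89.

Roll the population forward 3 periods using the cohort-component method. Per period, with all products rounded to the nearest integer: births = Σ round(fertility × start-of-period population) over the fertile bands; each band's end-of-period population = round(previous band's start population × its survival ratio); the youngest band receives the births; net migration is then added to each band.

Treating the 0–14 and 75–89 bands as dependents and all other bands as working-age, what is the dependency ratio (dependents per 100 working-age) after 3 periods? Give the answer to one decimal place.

49.0

Call the bands 1 to 6, youngest first.
— Period 1 —
Births: 7500 × 0.272 = 2040  |  6350 × 0.367 = 2330 → total 4370
Band 2: 1550 × 0.962 = 1491
Band 3: 7500 × 0.966 = 7245
Band 4: 6350 × 0.972 = 6172
Band 5: 5150 × 0.942 = 4851
Band 6: 3200 × 0.957 = 3062
Net migration: Band 1 + 350 → 4720; Band 2 + 90 → 1581; Band 3 − 310 → 6935; Band 4 − 387 → 5785; Band 5 − 260 → 4591; Band 6 − 170 → 2892
→ [4720, 1581, 6935, 5785, 4591, 2892]
— Period 2 —
Births: 1581 × 0.272 = 430  |  6935 × 0.367 = 2545 → total 2975
Band 2: 4720 × 0.962 = 4541
Band 3: 1581 × 0.966 = 1527
Band 4: 6935 × 0.972 = 6741
Band 5: 5785 × 0.942 = 5449
Band 6: 4591 × 0.957 = 4394
Net migration: Band 1 + 350 → 3325; Band 2 + 90 → 4631; Band 3 − 310 → 1217; Band 4 − 387 → 6354; Band 5 − 260 → 5189; Band 6 − 170 → 4224
→ [3325, 4631, 1217, 6354, 5189, 4224]
— Period 3 —
Births: 4631 × 0.272 = 1260  |  1217 × 0.367 = 447 → total 1707
Band 2: 3325 × 0.962 = 3199
Band 3: 4631 × 0.966 = 4474
Band 4: 1217 × 0.972 = 1183
Band 5: 6354 × 0.942 = 5985
Band 6: 5189 × 0.957 = 4966
Net migration: Band 1 + 350 → 2057; Band 2 + 90 → 3289; Band 3 − 310 → 4164; Band 4 − 387 → 796; Band 5 − 260 → 5725; Band 6 − 170 → 4796
→ [2057, 3289, 4164, 796, 5725, 4796]
Dependents (band 0–14 + band 75–89) = 2057 + 4796 = 6853; working-age = 13974; ratio = 6853/13974 × 100 = 49.0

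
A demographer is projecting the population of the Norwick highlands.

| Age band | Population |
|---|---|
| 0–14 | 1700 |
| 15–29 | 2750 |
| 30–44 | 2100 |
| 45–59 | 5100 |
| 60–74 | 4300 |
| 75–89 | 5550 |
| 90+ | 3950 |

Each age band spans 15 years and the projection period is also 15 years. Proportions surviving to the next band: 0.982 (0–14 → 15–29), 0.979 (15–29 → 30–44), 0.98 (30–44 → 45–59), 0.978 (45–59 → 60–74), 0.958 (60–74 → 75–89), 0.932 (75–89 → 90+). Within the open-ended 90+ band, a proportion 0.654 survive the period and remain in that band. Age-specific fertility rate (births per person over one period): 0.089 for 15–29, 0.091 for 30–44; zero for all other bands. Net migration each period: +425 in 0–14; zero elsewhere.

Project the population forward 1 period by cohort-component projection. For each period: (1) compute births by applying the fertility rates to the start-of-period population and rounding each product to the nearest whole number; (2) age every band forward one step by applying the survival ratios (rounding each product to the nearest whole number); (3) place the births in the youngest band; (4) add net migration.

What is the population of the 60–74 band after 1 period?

4988

Call the groups 1 to 7, youngest first.
After projecting period 1:
Births: 2750 × 0.089 = 245, 2100 × 0.091 = 191 ⇒ total 436
Group 2: 1700 × 0.982 = 1669
Group 3: 2750 × 0.979 = 2692
Group 4: 2100 × 0.98 = 2058
Group 5: 5100 × 0.978 = 4988
Group 6: 4300 × 0.958 = 4119
Group 7: 5550 × 0.932 + 3950 × 0.654 = 5173 + 2583 = 7756
Net migration: Group 1 + 425 → 861
End of period: [861, 1669, 2692, 2058, 4988, 4119, 7756]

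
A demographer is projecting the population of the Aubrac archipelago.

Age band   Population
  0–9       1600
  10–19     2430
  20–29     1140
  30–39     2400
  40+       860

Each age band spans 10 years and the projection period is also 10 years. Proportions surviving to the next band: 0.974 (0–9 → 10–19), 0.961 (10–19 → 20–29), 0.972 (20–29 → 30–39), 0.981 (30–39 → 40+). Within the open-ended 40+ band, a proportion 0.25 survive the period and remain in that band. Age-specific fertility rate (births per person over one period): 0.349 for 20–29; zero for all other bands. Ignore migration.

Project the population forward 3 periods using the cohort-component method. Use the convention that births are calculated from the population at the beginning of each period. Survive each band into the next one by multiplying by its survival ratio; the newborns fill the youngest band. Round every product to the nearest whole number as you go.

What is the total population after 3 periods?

Numbering the bands 1..5 from youngest to oldest:
— Period 1 —
Births: 1140 × 0.349 = 398
Band 2: 1600 × 0.974 = 1558
Band 3: 2430 × 0.961 = 2335
Band 4: 1140 × 0.972 = 1108
Band 5: 2400 × 0.981 + 860 × 0.25 = 2354 + 215 = 2569
End of period: [398, 1558, 2335, 1108, 2569]
— Period 2 —
Births: 2335 × 0.349 = 815
Band 2: 398 × 0.974 = 388
Band 3: 1558 × 0.961 = 1497
Band 4: 2335 × 0.972 = 2270
Band 5: 1108 × 0.981 + 2569 × 0.25 = 1087 + 642 = 1729
End of period: [815, 388, 1497, 2270, 1729]
— Period 3 —
Births: 1497 × 0.349 = 522
Band 2: 815 × 0.974 = 794
Band 3: 388 × 0.961 = 373
Band 4: 1497 × 0.972 = 1455
Band 5: 2270 × 0.981 + 1729 × 0.25 = 2227 + 432 = 2659
End of period: [522, 794, 373, 1455, 2659]
Total after period 3: 522 + 794 + 373 + 1455 + 2659 = 5803

5803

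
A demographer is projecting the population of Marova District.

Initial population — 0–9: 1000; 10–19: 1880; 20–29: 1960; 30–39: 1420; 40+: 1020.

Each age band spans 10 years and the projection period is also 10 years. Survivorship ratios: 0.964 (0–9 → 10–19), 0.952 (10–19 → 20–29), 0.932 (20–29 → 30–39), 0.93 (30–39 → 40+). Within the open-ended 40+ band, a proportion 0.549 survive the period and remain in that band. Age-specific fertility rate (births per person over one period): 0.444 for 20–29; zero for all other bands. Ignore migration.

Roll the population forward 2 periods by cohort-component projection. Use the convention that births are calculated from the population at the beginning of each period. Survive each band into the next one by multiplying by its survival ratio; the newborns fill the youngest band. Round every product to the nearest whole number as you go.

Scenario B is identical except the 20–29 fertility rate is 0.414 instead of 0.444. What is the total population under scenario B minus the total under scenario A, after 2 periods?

-111

Numbering the bands 1..5 from youngest to oldest:
After projecting period 1:
Births: 1960 × 0.444 = 870
Band 2: 1000 × 0.964 = 964
Band 3: 1880 × 0.952 = 1790
Band 4: 1960 × 0.932 = 1827
Band 5: 1420 × 0.93 + 1020 × 0.549 = 1321 + 560 = 1881
→ [870, 964, 1790, 1827, 1881]
After projecting period 2:
Births: 1790 × 0.444 = 795
Band 2: 870 × 0.964 = 839
Band 3: 964 × 0.952 = 918
Band 4: 1790 × 0.932 = 1668
Band 5: 1827 × 0.93 + 1881 × 0.549 = 1699 + 1033 = 2732
→ [795, 839, 918, 1668, 2732]
Scenario A total after 2 periods: 6952
Scenario B projection —
After projecting period 1:
Births: 1960 × 0.414 = 811
Band 2: 1000 × 0.964 = 964
Band 3: 1880 × 0.952 = 1790
Band 4: 1960 × 0.932 = 1827
Band 5: 1420 × 0.93 + 1020 × 0.549 = 1321 + 560 = 1881
→ [811, 964, 1790, 1827, 1881]
After projecting period 2:
Births: 1790 × 0.414 = 741
Band 2: 811 × 0.964 = 782
Band 3: 964 × 0.952 = 918
Band 4: 1790 × 0.932 = 1668
Band 5: 1827 × 0.93 + 1881 × 0.549 = 1699 + 1033 = 2732
→ [741, 782, 918, 1668, 2732]
Scenario B total after 2 periods: 6841
Difference B − A = 6841 − 6952 = -111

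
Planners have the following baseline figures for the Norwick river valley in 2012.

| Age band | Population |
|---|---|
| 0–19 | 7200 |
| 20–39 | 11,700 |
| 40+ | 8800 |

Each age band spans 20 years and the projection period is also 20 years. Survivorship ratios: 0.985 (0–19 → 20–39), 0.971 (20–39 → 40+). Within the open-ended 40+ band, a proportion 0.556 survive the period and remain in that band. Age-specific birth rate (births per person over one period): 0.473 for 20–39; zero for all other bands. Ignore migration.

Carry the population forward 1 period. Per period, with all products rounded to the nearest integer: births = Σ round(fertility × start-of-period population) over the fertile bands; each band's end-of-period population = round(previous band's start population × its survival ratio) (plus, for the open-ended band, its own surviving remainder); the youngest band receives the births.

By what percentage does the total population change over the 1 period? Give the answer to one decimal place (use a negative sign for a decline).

Numbering the bands 1..3 from youngest to oldest:
— Period 1 —
Births: 11700 * 0.473 = 5534
Band 2: 7200 * 0.985 = 7092
Band 3: 11700 * 0.971 + 8800 * 0.556 = 11361 + 4893 = 16254
Giving 5534 / 7092 / 16254.
Total: 27700 → 28880; change = 1180; percentage change = 4.3%

4.3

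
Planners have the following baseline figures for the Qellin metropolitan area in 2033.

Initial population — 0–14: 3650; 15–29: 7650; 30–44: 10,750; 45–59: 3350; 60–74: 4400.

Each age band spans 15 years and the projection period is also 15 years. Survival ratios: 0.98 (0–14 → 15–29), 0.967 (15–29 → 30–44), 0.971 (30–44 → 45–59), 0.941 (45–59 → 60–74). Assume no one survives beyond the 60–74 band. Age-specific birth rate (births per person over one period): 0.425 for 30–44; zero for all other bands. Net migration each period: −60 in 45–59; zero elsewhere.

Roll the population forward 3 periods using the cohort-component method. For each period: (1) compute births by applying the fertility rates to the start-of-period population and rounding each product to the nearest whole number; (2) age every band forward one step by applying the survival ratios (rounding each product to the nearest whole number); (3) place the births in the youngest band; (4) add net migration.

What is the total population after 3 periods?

18883

Period 1.
Births: 10750 × 0.425 = 4569
15–29: 3650 × 0.98 = 3577
30–44: 7650 × 0.967 = 7398
45–59: 10750 × 0.971 = 10438
60–74: 3350 × 0.941 = 3152
Net migration: 45–59 − 60 → 10378
→ [4569, 3577, 7398, 10378, 3152]
Period 2.
Births: 7398 × 0.425 = 3144
15–29: 4569 × 0.98 = 4478
30–44: 3577 × 0.967 = 3459
45–59: 7398 × 0.971 = 7183
60–74: 10378 × 0.941 = 9766
Net migration: 45–59 − 60 → 7123
→ [3144, 4478, 3459, 7123, 9766]
Period 3.
Births: 3459 × 0.425 = 1470
15–29: 3144 × 0.98 = 3081
30–44: 4478 × 0.967 = 4330
45–59: 3459 × 0.971 = 3359
60–74: 7123 × 0.941 = 6703
Net migration: 45–59 − 60 → 3299
→ [1470, 3081, 4330, 3299, 6703]
Total after period 3: 1470 + 3081 + 4330 + 3299 + 6703 = 18883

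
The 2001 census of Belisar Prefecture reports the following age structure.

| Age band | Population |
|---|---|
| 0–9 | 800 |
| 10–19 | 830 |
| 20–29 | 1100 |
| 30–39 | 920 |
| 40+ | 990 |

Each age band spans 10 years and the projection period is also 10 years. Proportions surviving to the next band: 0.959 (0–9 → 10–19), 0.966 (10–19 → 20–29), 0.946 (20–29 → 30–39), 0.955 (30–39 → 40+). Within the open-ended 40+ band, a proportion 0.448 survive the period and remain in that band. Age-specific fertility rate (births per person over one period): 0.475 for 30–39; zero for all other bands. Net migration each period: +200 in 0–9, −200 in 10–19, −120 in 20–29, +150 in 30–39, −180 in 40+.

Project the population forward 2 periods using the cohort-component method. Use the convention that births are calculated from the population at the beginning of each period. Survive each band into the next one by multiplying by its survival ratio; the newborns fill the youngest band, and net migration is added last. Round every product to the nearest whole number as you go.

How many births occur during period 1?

After projecting period 1:
Births: 920 * 0.475 = 437
10–19: 800 * 0.959 = 767
20–29: 830 * 0.966 = 802
30–39: 1100 * 0.946 = 1041
40+: 920 * 0.955 + 990 * 0.448 = 879 + 444 = 1323
Net migration: 0–9 + 200 → 637; 10–19 − 200 → 567; 20–29 − 120 → 682; 30–39 + 150 → 1191; 40+ − 180 → 1143
Population now: 0–9=637, 10–19=567, 20–29=682, 30–39=1191, 40+=1143

437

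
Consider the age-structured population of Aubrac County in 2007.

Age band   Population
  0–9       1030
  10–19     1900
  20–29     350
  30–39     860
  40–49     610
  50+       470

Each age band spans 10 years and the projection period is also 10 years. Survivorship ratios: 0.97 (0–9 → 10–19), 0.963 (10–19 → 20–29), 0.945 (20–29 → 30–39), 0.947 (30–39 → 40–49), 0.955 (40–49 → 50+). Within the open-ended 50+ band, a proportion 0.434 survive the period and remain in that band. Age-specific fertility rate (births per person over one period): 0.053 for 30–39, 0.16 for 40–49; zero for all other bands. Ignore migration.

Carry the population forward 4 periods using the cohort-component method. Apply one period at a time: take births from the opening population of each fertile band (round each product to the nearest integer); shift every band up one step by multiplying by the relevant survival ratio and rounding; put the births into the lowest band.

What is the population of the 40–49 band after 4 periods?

861

Let band 1 be 0–9 through band 6 = 50+.
Period 1:
Births: 860 × 0.053 = 46 ; 610 × 0.16 = 98 ⇒ total 144
Band 2: 1030 × 0.97 = 999
Band 3: 1900 × 0.963 = 1830
Band 4: 350 × 0.945 = 331
Band 5: 860 × 0.947 = 814
Band 6: 610 × 0.955 + 470 × 0.434 = 583 + 204 = 787
Giving 144 / 999 / 1830 / 331 / 814 / 787.
Period 2:
Births: 331 × 0.053 = 18 ; 814 × 0.16 = 130 ⇒ total 148
Band 2: 144 × 0.97 = 140
Band 3: 999 × 0.963 = 962
Band 4: 1830 × 0.945 = 1729
Band 5: 331 × 0.947 = 313
Band 6: 814 × 0.955 + 787 × 0.434 = 777 + 342 = 1119
Giving 148 / 140 / 962 / 1729 / 313 / 1119.
Period 3:
Births: 1729 × 0.053 = 92 ; 313 × 0.16 = 50 ⇒ total 142
Band 2: 148 × 0.97 = 144
Band 3: 140 × 0.963 = 135
Band 4: 962 × 0.945 = 909
Band 5: 1729 × 0.947 = 1637
Band 6: 313 × 0.955 + 1119 × 0.434 = 299 + 486 = 785
Giving 142 / 144 / 135 / 909 / 1637 / 785.
Period 4:
Births: 909 × 0.053 = 48 ; 1637 × 0.16 = 262 ⇒ total 310
Band 2: 142 × 0.97 = 138
Band 3: 144 × 0.963 = 139
Band 4: 135 × 0.945 = 128
Band 5: 909 × 0.947 = 861
Band 6: 1637 × 0.955 + 785 × 0.434 = 1563 + 341 = 1904
Giving 310 / 138 / 139 / 128 / 861 / 1904.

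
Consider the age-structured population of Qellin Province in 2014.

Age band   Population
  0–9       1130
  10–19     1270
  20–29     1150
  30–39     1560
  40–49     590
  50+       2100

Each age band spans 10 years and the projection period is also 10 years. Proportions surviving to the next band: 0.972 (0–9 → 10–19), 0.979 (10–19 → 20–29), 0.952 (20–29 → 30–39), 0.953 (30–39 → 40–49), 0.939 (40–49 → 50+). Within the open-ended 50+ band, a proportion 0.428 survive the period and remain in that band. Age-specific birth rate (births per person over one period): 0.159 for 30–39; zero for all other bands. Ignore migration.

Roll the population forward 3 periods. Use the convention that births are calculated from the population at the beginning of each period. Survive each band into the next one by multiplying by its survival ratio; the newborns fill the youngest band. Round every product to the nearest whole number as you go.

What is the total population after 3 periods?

4587

[period 1]
Births: 1560 × 0.159 = 248
10–19: 1130 × 0.972 = 1098
20–29: 1270 × 0.979 = 1243
30–39: 1150 × 0.952 = 1095
40–49: 1560 × 0.953 = 1487
50+: 590 × 0.939 + 2100 × 0.428 = 554 + 899 = 1453
Population now: 0–9=248, 10–19=1098, 20–29=1243, 30–39=1095, 40–49=1487, 50+=1453
[period 2]
Births: 1095 × 0.159 = 174
10–19: 248 × 0.972 = 241
20–29: 1098 × 0.979 = 1075
30–39: 1243 × 0.952 = 1183
40–49: 1095 × 0.953 = 1044
50+: 1487 × 0.939 + 1453 × 0.428 = 1396 + 622 = 2018
Population now: 0–9=174, 10–19=241, 20–29=1075, 30–39=1183, 40–49=1044, 50+=2018
[period 3]
Births: 1183 × 0.159 = 188
10–19: 174 × 0.972 = 169
20–29: 241 × 0.979 = 236
30–39: 1075 × 0.952 = 1023
40–49: 1183 × 0.953 = 1127
50+: 1044 × 0.939 + 2018 × 0.428 = 980 + 864 = 1844
Population now: 0–9=188, 10–19=169, 20–29=236, 30–39=1023, 40–49=1127, 50+=1844
Total after period 3: 188 + 169 + 236 + 1023 + 1127 + 1844 = 4587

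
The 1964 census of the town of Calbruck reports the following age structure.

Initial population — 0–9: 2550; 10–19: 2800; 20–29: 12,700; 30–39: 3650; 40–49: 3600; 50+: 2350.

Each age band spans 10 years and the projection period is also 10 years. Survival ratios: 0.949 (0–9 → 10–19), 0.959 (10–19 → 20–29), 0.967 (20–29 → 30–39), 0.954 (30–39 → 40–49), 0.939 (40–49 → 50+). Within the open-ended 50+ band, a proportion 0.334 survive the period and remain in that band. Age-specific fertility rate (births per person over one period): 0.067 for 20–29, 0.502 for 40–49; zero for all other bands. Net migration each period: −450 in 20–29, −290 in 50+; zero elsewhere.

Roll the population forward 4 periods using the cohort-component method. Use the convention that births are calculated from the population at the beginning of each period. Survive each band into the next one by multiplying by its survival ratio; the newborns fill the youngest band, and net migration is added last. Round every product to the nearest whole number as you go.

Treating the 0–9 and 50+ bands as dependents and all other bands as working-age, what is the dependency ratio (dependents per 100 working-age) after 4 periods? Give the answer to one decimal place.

— Period 1 —
Births: 12700 * 0.067 = 851, 3600 * 0.502 = 1807 → 2658
10–19: 2550 * 0.949 = 2420
20–29: 2800 * 0.959 = 2685
30–39: 12700 * 0.967 = 12281
40–49: 3650 * 0.954 = 3482
50+: 3600 * 0.939 + 2350 * 0.334 = 3380 + 785 = 4165
Net migration: 20–29 − 450 → 2235; 50+ − 290 → 3875
Population now: 0–9=2658, 10–19=2420, 20–29=2235, 30–39=12281, 40–49=3482, 50+=3875
— Period 2 —
Births: 2235 * 0.067 = 150, 3482 * 0.502 = 1748 → 1898
10–19: 2658 * 0.949 = 2522
20–29: 2420 * 0.959 = 2321
30–39: 2235 * 0.967 = 2161
40–49: 12281 * 0.954 = 11716
50+: 3482 * 0.939 + 3875 * 0.334 = 3270 + 1294 = 4564
Net migration: 20–29 − 450 → 1871; 50+ − 290 → 4274
Population now: 0–9=1898, 10–19=2522, 20–29=1871, 30–39=2161, 40–49=11716, 50+=4274
— Period 3 —
Births: 1871 * 0.067 = 125, 11716 * 0.502 = 5881 → 6006
10–19: 1898 * 0.949 = 1801
20–29: 2522 * 0.959 = 2419
30–39: 1871 * 0.967 = 1809
40–49: 2161 * 0.954 = 2062
50+: 11716 * 0.939 + 4274 * 0.334 = 11001 + 1428 = 12429
Net migration: 20–29 − 450 → 1969; 50+ − 290 → 12139
Population now: 0–9=6006, 10–19=1801, 20–29=1969, 30–39=1809, 40–49=2062, 50+=12139
— Period 4 —
Births: 1969 * 0.067 = 132, 2062 * 0.502 = 1035 → 1167
10–19: 6006 * 0.949 = 5700
20–29: 1801 * 0.959 = 1727
30–39: 1969 * 0.967 = 1904
40–49: 1809 * 0.954 = 1726
50+: 2062 * 0.939 + 12139 * 0.334 = 1936 + 4054 = 5990
Net migration: 20–29 − 450 → 1277; 50+ − 290 → 5700
Population now: 0–9=1167, 10–19=5700, 20–29=1277, 30–39=1904, 40–49=1726, 50+=5700
Dependents (band 0–9 + band 50+) = 1167 + 5700 = 6867; working-age = 10607; ratio = 6867/10607 × 100 = 64.7

64.7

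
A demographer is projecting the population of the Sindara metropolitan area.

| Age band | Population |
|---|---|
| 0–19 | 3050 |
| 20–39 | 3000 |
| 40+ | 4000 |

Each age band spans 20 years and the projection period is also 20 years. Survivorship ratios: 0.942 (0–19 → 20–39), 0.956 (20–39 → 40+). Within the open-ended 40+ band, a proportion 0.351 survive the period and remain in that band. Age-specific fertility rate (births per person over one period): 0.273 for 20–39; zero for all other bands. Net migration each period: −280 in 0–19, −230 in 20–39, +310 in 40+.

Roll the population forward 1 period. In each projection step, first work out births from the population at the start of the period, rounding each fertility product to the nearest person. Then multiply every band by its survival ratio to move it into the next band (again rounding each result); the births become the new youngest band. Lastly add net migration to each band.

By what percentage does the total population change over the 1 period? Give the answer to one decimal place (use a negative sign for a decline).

— Period 1 —
Births: 3000 × 0.273 = 819
20–39: 3050 × 0.942 = 2873
40+: 3000 × 0.956 + 4000 × 0.351 = 2868 + 1404 = 4272
Net migration: 0–19 − 280 → 539; 20–39 − 230 → 2643; 40+ + 310 → 4582
→ [539, 2643, 4582]
Total: 10050 → 7764; change = -2286; percentage change = -22.7%

-22.7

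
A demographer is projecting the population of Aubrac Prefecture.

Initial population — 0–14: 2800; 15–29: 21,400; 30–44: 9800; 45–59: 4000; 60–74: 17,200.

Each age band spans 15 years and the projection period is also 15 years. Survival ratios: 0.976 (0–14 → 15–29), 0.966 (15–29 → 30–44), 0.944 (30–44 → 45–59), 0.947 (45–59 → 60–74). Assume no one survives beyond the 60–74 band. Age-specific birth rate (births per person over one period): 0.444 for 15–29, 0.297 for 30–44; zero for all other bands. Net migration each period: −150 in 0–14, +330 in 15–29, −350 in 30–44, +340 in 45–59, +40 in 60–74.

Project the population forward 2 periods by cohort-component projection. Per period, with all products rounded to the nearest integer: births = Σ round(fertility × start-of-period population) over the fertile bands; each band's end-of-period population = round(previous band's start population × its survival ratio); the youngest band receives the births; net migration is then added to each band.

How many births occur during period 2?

Call the groups 1 to 5, youngest first.
[period 1]
Births: 21400 × 0.444 = 9502 ; 9800 × 0.297 = 2911 ⇒ total 12413
Group 2: 2800 × 0.976 = 2733
Group 3: 21400 × 0.966 = 20672
Group 4: 9800 × 0.944 = 9251
Group 5: 4000 × 0.947 = 3788
Net migration: Group 1 − 150 → 12263; Group 2 + 330 → 3063; Group 3 − 350 → 20322; Group 4 + 340 → 9591; Group 5 + 40 → 3828
Giving 12263 / 3063 / 20322 / 9591 / 3828.
[period 2]
Births: 3063 × 0.444 = 1360 ; 20322 × 0.297 = 6036 ⇒ total 7396
Group 2: 12263 × 0.976 = 11969
Group 3: 3063 × 0.966 = 2959
Group 4: 20322 × 0.944 = 19184
Group 5: 9591 × 0.947 = 9083
Net migration: Group 1 − 150 → 7246; Group 2 + 330 → 12299; Group 3 − 350 → 2609; Group 4 + 340 → 19524; Group 5 + 40 → 9123
Giving 7246 / 12299 / 2609 / 19524 / 9123.

7396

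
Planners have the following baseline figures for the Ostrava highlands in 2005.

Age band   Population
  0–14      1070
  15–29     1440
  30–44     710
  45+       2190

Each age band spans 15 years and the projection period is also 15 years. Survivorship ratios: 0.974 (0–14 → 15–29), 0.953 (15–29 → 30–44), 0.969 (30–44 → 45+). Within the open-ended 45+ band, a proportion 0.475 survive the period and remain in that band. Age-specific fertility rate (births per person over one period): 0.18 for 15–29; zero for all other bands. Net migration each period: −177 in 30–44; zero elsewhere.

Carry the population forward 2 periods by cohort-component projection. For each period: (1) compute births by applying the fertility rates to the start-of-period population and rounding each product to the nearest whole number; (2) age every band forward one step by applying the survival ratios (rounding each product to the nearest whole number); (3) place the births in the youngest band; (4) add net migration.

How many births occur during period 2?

(Bands numbered youngest = 1 to oldest = 4.)
— Period 1 —
Births: 1440 × 0.18 = 259
Band 2: 1070 × 0.974 = 1042
Band 3: 1440 × 0.953 = 1372
Band 4: 710 × 0.969 + 2190 × 0.475 = 688 + 1040 = 1728
Net migration: Band 3 − 177 → 1195
→ [259, 1042, 1195, 1728]
— Period 2 —
Births: 1042 × 0.18 = 188
Band 2: 259 × 0.974 = 252
Band 3: 1042 × 0.953 = 993
Band 4: 1195 × 0.969 + 1728 × 0.475 = 1158 + 821 = 1979
Net migration: Band 3 − 177 → 816
→ [188, 252, 816, 1979]

188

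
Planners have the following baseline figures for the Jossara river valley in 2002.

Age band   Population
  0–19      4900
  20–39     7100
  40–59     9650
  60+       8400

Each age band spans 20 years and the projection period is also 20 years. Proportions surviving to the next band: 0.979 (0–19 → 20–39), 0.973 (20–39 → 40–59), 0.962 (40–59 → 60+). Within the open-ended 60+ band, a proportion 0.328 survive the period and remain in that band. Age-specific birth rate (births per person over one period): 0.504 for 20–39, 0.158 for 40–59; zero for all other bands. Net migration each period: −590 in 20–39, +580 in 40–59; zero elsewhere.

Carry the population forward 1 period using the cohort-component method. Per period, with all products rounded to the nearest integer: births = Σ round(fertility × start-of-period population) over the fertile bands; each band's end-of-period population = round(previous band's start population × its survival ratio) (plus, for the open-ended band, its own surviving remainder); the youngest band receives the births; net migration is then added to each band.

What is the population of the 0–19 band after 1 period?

5103

[period 1]
Births: 7100 × 0.504 = 3578 ; 9650 × 0.158 = 1525 → total 5103
20–39: 4900 × 0.979 = 4797
40–59: 7100 × 0.973 = 6908
60+: 9650 × 0.962 + 8400 × 0.328 = 9283 + 2755 = 12038
Net migration: 20–39 − 590 → 4207; 40–59 + 580 → 7488
Population now: 0–19=5103, 20–39=4207, 40–59=7488, 60+=12038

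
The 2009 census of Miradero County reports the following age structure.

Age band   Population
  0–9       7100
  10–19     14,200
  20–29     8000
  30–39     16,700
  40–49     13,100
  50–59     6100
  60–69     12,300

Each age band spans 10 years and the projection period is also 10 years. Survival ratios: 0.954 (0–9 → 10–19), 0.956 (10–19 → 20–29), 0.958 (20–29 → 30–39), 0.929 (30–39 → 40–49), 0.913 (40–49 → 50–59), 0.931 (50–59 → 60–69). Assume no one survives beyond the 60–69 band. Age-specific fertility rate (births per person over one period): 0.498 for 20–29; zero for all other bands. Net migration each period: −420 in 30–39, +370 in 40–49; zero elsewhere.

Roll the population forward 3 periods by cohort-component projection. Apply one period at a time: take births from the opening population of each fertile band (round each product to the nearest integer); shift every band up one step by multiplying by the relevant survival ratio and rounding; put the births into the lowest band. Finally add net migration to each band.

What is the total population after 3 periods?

Call the groups 1 to 7, youngest first.
Period 1.
Births: 8000 × 0.498 = 3984
Group 2: 7100 × 0.954 = 6773
Group 3: 14200 × 0.956 = 13575
Group 4: 8000 × 0.958 = 7664
Group 5: 16700 × 0.929 = 15514
Group 6: 13100 × 0.913 = 11960
Group 7: 6100 × 0.931 = 5679
Net migration: Group 4 − 420 → 7244; Group 5 + 370 → 15884
End of period: [3984, 6773, 13575, 7244, 15884, 11960, 5679]
Period 2.
Births: 13575 × 0.498 = 6760
Group 2: 3984 × 0.954 = 3801
Group 3: 6773 × 0.956 = 6475
Group 4: 13575 × 0.958 = 13005
Group 5: 7244 × 0.929 = 6730
Group 6: 15884 × 0.913 = 14502
Group 7: 11960 × 0.931 = 11135
Net migration: Group 4 − 420 → 12585; Group 5 + 370 → 7100
End of period: [6760, 3801, 6475, 12585, 7100, 14502, 11135]
Period 3.
Births: 6475 × 0.498 = 3225
Group 2: 6760 × 0.954 = 6449
Group 3: 3801 × 0.956 = 3634
Group 4: 6475 × 0.958 = 6203
Group 5: 12585 × 0.929 = 11691
Group 6: 7100 × 0.913 = 6482
Group 7: 14502 × 0.931 = 13501
Net migration: Group 4 − 420 → 5783; Group 5 + 370 → 12061
End of period: [3225, 6449, 3634, 5783, 12061, 6482, 13501]
Total after period 3: 3225 + 6449 + 3634 + 5783 + 12061 + 6482 + 13501 = 51135

51135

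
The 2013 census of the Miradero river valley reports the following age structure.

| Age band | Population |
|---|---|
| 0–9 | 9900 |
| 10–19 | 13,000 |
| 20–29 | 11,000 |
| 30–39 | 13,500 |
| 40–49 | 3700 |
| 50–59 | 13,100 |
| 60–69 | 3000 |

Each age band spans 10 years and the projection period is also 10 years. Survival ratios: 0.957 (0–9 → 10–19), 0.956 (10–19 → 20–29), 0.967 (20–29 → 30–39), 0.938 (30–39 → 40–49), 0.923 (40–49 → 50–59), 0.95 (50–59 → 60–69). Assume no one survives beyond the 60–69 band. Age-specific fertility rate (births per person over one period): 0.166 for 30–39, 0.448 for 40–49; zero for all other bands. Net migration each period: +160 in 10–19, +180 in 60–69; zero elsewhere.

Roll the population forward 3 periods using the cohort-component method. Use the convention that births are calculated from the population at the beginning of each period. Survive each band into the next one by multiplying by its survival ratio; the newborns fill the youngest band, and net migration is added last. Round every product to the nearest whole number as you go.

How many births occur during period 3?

6465

Numbering the groups 1..7 from youngest to oldest:
[period 1]
Births: 13500 × 0.166 = 2241, 3700 × 0.448 = 1658 ⇒ total 3899
Group 2: 9900 × 0.957 = 9474
Group 3: 13000 × 0.956 = 12428
Group 4: 11000 × 0.967 = 10637
Group 5: 13500 × 0.938 = 12663
Group 6: 3700 × 0.923 = 3415
Group 7: 13100 × 0.95 = 12445
Net migration: Group 2 + 160 → 9634; Group 7 + 180 → 12625
Giving 3899 / 9634 / 12428 / 10637 / 12663 / 3415 / 12625.
[period 2]
Births: 10637 × 0.166 = 1766, 12663 × 0.448 = 5673 ⇒ total 7439
Group 2: 3899 × 0.957 = 3731
Group 3: 9634 × 0.956 = 9210
Group 4: 12428 × 0.967 = 12018
Group 5: 10637 × 0.938 = 9978
Group 6: 12663 × 0.923 = 11688
Group 7: 3415 × 0.95 = 3244
Net migration: Group 2 + 160 → 3891; Group 7 + 180 → 3424
Giving 7439 / 3891 / 9210 / 12018 / 9978 / 11688 / 3424.
[period 3]
Births: 12018 × 0.166 = 1995, 9978 × 0.448 = 4470 ⇒ total 6465
Group 2: 7439 × 0.957 = 7119
Group 3: 3891 × 0.956 = 3720
Group 4: 9210 × 0.967 = 8906
Group 5: 12018 × 0.938 = 11273
Group 6: 9978 × 0.923 = 9210
Group 7: 11688 × 0.95 = 11104
Net migration: Group 2 + 160 → 7279; Group 7 + 180 → 11284
Giving 6465 / 7279 / 3720 / 8906 / 11273 / 9210 / 11284.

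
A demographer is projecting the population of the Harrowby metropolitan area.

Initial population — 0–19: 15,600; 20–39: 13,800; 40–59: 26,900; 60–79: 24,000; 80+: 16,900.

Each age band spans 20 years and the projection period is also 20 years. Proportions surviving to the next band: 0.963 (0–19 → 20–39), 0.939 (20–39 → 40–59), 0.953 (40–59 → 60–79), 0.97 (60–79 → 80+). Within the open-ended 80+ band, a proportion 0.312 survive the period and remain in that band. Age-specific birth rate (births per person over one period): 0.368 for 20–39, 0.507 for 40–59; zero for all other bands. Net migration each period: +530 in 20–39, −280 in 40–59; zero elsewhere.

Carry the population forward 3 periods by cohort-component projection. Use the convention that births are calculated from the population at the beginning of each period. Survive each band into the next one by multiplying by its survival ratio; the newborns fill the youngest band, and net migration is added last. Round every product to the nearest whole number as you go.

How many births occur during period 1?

18716

Let band 1 be 0–19 through band 5 = 80+.
After projecting period 1:
Births: 13800 × 0.368 = 5078 ; 26900 × 0.507 = 13638 → total 18716
Band 2: 15600 × 0.963 = 15023
Band 3: 13800 × 0.939 = 12958
Band 4: 26900 × 0.953 = 25636
Band 5: 24000 × 0.97 + 16900 × 0.312 = 23280 + 5273 = 28553
Net migration: Band 2 + 530 → 15553; Band 3 − 280 → 12678
Giving 18716 / 15553 / 12678 / 25636 / 28553.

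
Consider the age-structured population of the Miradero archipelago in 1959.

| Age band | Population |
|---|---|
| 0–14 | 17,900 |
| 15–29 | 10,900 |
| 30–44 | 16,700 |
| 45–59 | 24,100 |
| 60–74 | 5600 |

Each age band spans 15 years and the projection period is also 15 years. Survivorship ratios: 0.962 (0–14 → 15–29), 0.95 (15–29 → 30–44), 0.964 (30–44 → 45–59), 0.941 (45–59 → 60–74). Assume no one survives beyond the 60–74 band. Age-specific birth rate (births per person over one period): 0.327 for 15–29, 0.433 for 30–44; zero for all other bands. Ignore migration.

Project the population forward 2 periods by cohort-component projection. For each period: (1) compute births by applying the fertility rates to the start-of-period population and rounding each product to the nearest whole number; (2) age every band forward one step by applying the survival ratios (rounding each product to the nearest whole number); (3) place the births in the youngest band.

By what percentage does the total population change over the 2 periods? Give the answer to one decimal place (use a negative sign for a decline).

-17.6

Call the bands 1 to 5, youngest first.
Period 1.
Births: 10900 × 0.327 = 3564 ; 16700 × 0.433 = 7231 ⇒ total 10795
Band 2: 17900 × 0.962 = 17220
Band 3: 10900 × 0.95 = 10355
Band 4: 16700 × 0.964 = 16099
Band 5: 24100 × 0.941 = 22678
End of period: [10795, 17220, 10355, 16099, 22678]
Period 2.
Births: 17220 × 0.327 = 5631 ; 10355 × 0.433 = 4484 ⇒ total 10115
Band 2: 10795 × 0.962 = 10385
Band 3: 17220 × 0.95 = 16359
Band 4: 10355 × 0.964 = 9982
Band 5: 16099 × 0.941 = 15149
End of period: [10115, 10385, 16359, 9982, 15149]
Total: 75200 → 61990; change = -13210; percentage change = -17.6%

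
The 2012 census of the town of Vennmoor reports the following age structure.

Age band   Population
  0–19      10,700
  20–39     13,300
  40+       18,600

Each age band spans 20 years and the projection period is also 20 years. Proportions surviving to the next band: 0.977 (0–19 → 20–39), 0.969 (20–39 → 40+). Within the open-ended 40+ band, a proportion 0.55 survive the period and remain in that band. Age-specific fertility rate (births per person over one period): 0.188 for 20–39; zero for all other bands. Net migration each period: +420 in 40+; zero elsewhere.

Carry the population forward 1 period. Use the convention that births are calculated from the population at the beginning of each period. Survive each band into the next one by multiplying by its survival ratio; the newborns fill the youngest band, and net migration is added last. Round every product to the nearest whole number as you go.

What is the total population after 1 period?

Let band 1 be 0–19 through band 3 = 40+.
— Period 1 —
Births: 13300 × 0.188 = 2500
Band 2: 10700 × 0.977 = 10454
Band 3: 13300 × 0.969 + 18600 × 0.55 = 12888 + 10230 = 23118
Net migration: Band 3 + 420 → 23538
Population now: 0–19=2500, 20–39=10454, 40+=23538
Total after period 1: 2500 + 10454 + 23538 = 36492

36492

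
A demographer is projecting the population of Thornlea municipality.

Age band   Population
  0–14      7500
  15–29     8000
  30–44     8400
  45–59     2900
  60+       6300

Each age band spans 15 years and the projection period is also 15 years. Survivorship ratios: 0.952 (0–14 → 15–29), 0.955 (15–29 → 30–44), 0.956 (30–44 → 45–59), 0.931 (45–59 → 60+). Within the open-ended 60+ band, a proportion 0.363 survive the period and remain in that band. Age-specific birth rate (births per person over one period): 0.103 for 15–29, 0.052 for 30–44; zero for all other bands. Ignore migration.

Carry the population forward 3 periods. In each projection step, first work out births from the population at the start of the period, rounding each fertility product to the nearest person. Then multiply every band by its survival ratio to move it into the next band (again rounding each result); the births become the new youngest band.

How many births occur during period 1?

1261

After projecting period 1:
Births: 8000 * 0.103 = 824 ; 8400 * 0.052 = 437 → 1261
15–29: 7500 * 0.952 = 7140
30–44: 8000 * 0.955 = 7640
45–59: 8400 * 0.956 = 8030
60+: 2900 * 0.931 + 6300 * 0.363 = 2700 + 2287 = 4987
End of period: [1261, 7140, 7640, 8030, 4987]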